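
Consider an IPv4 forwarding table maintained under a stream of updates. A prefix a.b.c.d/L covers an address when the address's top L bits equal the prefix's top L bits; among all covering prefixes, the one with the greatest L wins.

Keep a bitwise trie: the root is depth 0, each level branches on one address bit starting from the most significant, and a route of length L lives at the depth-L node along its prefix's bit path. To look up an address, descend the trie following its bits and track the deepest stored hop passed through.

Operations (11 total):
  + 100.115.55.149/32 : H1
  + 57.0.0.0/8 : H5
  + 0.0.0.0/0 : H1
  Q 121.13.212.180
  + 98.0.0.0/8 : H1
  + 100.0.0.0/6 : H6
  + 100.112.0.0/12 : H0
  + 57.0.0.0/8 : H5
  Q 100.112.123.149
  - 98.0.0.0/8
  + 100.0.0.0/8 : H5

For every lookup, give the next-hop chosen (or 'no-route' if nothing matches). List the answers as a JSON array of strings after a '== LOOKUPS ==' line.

Process each operation:
  + 100.115.55.149/32 (H1) depth=32
  + 57.0.0.0/8 (H5) depth=8
  + 0.0.0.0/0 (H1) depth=0
  lookup 121.13.212.180: bits 011 walk d0:H1→d1:-→d2:-→d3:- -> H1
  + 98.0.0.0/8 (H1) depth=8
  + 100.0.0.0/6 (H6) depth=6
  + 100.112.0.0/12 (H0) depth=12
  + 57.0.0.0/8 (H5) depth=8
  lookup 100.112.123.149: bits 01100100011100 walk d0:H1→d1:-→d2:-→d3:-→d4:-→d5:-→d6:H6→d7:-→d8:-→d9:-→d10:-→d11:-→d12:H0→d13:-→d14:- -> H0
  del 98.0.0.0/8 (clear depth 8)
  + 100.0.0.0/8 (H5) depth=8

== LOOKUPS ==
["H1","H0"]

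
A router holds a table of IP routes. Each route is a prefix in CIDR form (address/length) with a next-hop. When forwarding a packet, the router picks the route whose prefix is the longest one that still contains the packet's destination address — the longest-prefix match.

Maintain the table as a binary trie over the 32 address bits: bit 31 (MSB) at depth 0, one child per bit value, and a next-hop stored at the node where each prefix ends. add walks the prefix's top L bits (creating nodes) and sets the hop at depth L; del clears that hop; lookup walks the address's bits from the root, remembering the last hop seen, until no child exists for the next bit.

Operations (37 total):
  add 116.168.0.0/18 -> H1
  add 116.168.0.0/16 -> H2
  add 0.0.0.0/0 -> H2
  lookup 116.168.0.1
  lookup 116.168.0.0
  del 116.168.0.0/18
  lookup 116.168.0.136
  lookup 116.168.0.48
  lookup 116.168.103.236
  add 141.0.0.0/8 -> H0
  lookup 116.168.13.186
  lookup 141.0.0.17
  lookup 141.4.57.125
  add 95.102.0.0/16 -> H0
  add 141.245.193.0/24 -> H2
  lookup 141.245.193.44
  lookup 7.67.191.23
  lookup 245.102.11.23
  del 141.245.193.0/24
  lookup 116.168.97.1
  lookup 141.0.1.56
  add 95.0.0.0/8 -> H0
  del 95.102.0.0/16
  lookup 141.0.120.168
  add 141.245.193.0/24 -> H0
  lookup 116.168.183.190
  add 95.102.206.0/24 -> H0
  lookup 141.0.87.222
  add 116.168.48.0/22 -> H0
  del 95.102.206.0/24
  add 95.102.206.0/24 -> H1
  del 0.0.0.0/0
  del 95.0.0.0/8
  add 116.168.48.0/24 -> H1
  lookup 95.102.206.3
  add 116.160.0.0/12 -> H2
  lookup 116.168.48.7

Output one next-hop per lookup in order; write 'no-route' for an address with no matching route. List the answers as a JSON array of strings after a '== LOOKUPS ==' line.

Process each operation:
  + 116.168.0.0/18 (H1) depth=18
  + 116.168.0.0/16 (H2) depth=16
  + 0.0.0.0/0 (H2) depth=0
  lookup 116.168.0.1: bits 011101001010100000 walk d0:H2→d1:-→d2:-→d3:-→d4:-→d5:-→d6:-→d7:-→d8:-→d9:-→d10:-→d11:-→d12:-→d13:-→d14:-→d15:-→d16:H2→d17:-→d18:H1 -> H1
  lookup 116.168.0.0: bits 011101001010100000 walk d0:H2→d1:-→d2:-→d3:-→d4:-→d5:-→d6:-→d7:-→d8:-→d9:-→d10:-→d11:-→d12:-→d13:-→d14:-→d15:-→d16:H2→d17:-→d18:H1 -> H1
  del 116.168.0.0/18 (clear depth 18)
  lookup 116.168.0.136: bits 011101001010100000 walk d0:H2→d1:-→d2:-→d3:-→d4:-→d5:-→d6:-→d7:-→d8:-→d9:-→d10:-→d11:-→d12:-→d13:-→d14:-→d15:-→d16:H2→d17:-→d18:- -> H2
  lookup 116.168.0.48: bits 011101001010100000 walk d0:H2→d1:-→d2:-→d3:-→d4:-→d5:-→d6:-→d7:-→d8:-→d9:-→d10:-→d11:-→d12:-→d13:-→d14:-→d15:-→d16:H2→d17:-→d18:- -> H2
  lookup 116.168.103.236: bits 01110100101010000 walk d0:H2→d1:-→d2:-→d3:-→d4:-→d5:-→d6:-→d7:-→d8:-→d9:-→d10:-→d11:-→d12:-→d13:-→d14:-→d15:-→d16:H2→d17:- -> H2
  + 141.0.0.0/8 (H0) depth=8
  lookup 116.168.13.186: bits 011101001010100000 walk d0:H2→d1:-→d2:-→d3:-→d4:-→d5:-→d6:-→d7:-→d8:-→d9:-→d10:-→d11:-→d12:-→d13:-→d14:-→d15:-→d16:H2→d17:-→d18:- -> H2
  lookup 141.0.0.17: bits 10001101 walk d0:H2→d1:-→d2:-→d3:-→d4:-→d5:-→d6:-→d7:-→d8:H0 -> H0
  lookup 141.4.57.125: bits 10001101 walk d0:H2→d1:-→d2:-→d3:-→d4:-→d5:-→d6:-→d7:-→d8:H0 -> H0
  + 95.102.0.0/16 (H0) depth=16
  + 141.245.193.0/24 (H2) depth=24
  lookup 141.245.193.44: bits 100011011111010111000001 walk d0:H2→d1:-→d2:-→d3:-→d4:-→d5:-→d6:-→d7:-→d8:H0→d9:-→d10:-→d11:-→d12:-→d13:-→d14:-→d15:-→d16:-→d17:-→d18:-→d19:-→d20:-→d21:-→d22:-→d23:-→d24:H2 -> H2
  lookup 7.67.191.23: bits 0 walk d0:H2→d1:- -> H2
  lookup 245.102.11.23: bits 1 walk d0:H2→d1:- -> H2
  del 141.245.193.0/24 (clear depth 24)
  lookup 116.168.97.1: bits 01110100101010000 walk d0:H2→d1:-→d2:-→d3:-→d4:-→d5:-→d6:-→d7:-→d8:-→d9:-→d10:-→d11:-→d12:-→d13:-→d14:-→d15:-→d16:H2→d17:- -> H2
  lookup 141.0.1.56: bits 10001101 walk d0:H2→d1:-→d2:-→d3:-→d4:-→d5:-→d6:-→d7:-→d8:H0 -> H0
  + 95.0.0.0/8 (H0) depth=8
  del 95.102.0.0/16 (clear depth 16)
  lookup 141.0.120.168: bits 10001101 walk d0:H2→d1:-→d2:-→d3:-→d4:-→d5:-→d6:-→d7:-→d8:H0 -> H0
  + 141.245.193.0/24 (H0) depth=24
  lookup 116.168.183.190: bits 0111010010101000 walk d0:H2→d1:-→d2:-→d3:-→d4:-→d5:-→d6:-→d7:-→d8:-→d9:-→d10:-→d11:-→d12:-→d13:-→d14:-→d15:-→d16:H2 -> H2
  + 95.102.206.0/24 (H0) depth=24
  lookup 141.0.87.222: bits 10001101 walk d0:H2→d1:-→d2:-→d3:-→d4:-→d5:-→d6:-→d7:-→d8:H0 -> H0
  + 116.168.48.0/22 (H0) depth=22
  del 95.102.206.0/24 (clear depth 24)
  + 95.102.206.0/24 (H1) depth=24
  del 0.0.0.0/0 (clear depth 0)
  del 95.0.0.0/8 (clear depth 8)
  + 116.168.48.0/24 (H1) depth=24
  lookup 95.102.206.3: bits 010111110110011011001110 walk d0:-→d1:-→d2:-→d3:-→d4:-→d5:-→d6:-→d7:-→d8:-→d9:-→d10:-→d11:-→d12:-→d13:-→d14:-→d15:-→d16:-→d17:-→d18:-→d19:-→d20:-→d21:-→d22:-→d23:-→d24:H1 -> H1
  + 116.160.0.0/12 (H2) depth=12
  lookup 116.168.48.7: bits 011101001010100000110000 walk d0:-→d1:-→d2:-→d3:-→d4:-→d5:-→d6:-→d7:-→d8:-→d9:-→d10:-→d11:-→d12:H2→d13:-→d14:-→d15:-→d16:H2→d17:-→d18:-→d19:-→d20:-→d21:-→d22:H0→d23:-→d24:H1 -> H1

== LOOKUPS ==
["H1","H1","H2","H2","H2","H2","H0","H0","H2","H2","H2","H2","H0","H0","H2","H0","H1","H1"]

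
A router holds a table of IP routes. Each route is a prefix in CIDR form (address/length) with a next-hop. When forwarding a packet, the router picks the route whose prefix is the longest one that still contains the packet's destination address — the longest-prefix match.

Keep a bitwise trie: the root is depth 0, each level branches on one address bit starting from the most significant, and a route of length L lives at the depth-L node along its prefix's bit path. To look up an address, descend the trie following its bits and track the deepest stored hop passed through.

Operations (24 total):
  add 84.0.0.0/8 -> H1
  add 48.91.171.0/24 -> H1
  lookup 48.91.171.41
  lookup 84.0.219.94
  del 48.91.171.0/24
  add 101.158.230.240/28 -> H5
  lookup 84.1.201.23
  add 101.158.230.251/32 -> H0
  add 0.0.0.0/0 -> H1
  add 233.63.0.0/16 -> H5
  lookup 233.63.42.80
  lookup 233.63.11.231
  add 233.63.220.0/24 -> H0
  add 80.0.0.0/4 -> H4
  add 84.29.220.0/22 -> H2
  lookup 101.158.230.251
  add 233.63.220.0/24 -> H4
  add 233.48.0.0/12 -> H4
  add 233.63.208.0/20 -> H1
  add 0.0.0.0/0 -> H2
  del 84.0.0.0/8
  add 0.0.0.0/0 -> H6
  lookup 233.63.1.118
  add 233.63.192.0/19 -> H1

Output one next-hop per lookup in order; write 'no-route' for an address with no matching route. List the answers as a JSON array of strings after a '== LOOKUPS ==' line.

Process each operation:
  + 84.0.0.0/8 (H1) depth=8
  + 48.91.171.0/24 (H1) depth=24
  ? 48.91.171.41  path d0:-→d1:-→d2:-→d3:-→d4:-→d5:-→d6:-→d7:-→d8:-→d9:-→d10:-→d11:-→d12:-→d13:-→d14:-→d15:-→d16:-→d17:-→d18:-→d19:-→d20:-→d21:-→d22:-→d23:-→d24:H1  best=H1
  ? 84.0.219.94  path d0:-→d1:-→d2:-→d3:-→d4:-→d5:-→d6:-→d7:-→d8:H1  best=H1
  del 48.91.171.0/24 (clear depth 24)
  + 101.158.230.240/28 (H5) depth=28
  ? 84.1.201.23  path d0:-→d1:-→d2:-→d3:-→d4:-→d5:-→d6:-→d7:-→d8:H1  best=H1
  + 101.158.230.251/32 (H0) depth=32
  + 0.0.0.0/0 (H1) depth=0
  + 233.63.0.0/16 (H5) depth=16
  ? 233.63.42.80  path d0:H1→d1:-→d2:-→d3:-→d4:-→d5:-→d6:-→d7:-→d8:-→d9:-→d10:-→d11:-→d12:-→d13:-→d14:-→d15:-→d16:H5  best=H5
  ? 233.63.11.231  path d0:H1→d1:-→d2:-→d3:-→d4:-→d5:-→d6:-→d7:-→d8:-→d9:-→d10:-→d11:-→d12:-→d13:-→d14:-→d15:-→d16:H5  best=H5
  + 233.63.220.0/24 (H0) depth=24
  + 80.0.0.0/4 (H4) depth=4
  + 84.29.220.0/22 (H2) depth=22
  ? 101.158.230.251  path d0:H1→d1:-→d2:-→d3:-→d4:-→d5:-→d6:-→d7:-→d8:-→d9:-→d10:-→d11:-→d12:-→d13:-→d14:-→d15:-→d16:-→d17:-→d18:-→d19:-→d20:-→d21:-→d22:-→d23:-→d24:-→d25:-→d26:-→d27:-→d28:H5→d29:-→d30:-→d31:-→d32:H0  best=H0
  + 233.63.220.0/24 (H4) depth=24
  + 233.48.0.0/12 (H4) depth=12
  + 233.63.208.0/20 (H1) depth=20
  + 0.0.0.0/0 (H2) depth=0
  del 84.0.0.0/8 (clear depth 8)
  + 0.0.0.0/0 (H6) depth=0
  ? 233.63.1.118  path d0:H6→d1:-→d2:-→d3:-→d4:-→d5:-→d6:-→d7:-→d8:-→d9:-→d10:-→d11:-→d12:H4→d13:-→d14:-→d15:-→d16:H5  best=H5
  + 233.63.192.0/19 (H1) depth=19

== LOOKUPS ==
["H1","H1","H1","H5","H5","H0","H5"]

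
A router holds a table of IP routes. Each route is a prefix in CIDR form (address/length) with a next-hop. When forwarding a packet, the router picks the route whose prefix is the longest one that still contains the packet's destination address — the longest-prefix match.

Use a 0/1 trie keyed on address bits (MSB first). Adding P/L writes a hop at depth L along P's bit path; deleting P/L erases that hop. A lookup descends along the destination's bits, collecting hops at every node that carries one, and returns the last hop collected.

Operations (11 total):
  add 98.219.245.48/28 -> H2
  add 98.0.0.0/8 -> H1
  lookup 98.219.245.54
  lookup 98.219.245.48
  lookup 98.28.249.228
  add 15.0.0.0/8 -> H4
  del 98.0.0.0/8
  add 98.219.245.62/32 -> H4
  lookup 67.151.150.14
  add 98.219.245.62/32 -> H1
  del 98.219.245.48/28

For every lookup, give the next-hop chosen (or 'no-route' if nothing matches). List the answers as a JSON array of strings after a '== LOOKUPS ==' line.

Process each operation:
  + 98.219.245.48/28 (H2) depth=28
  + 98.0.0.0/8 (H1) depth=8
  Q 98.219.245.54: descend 0110001011011011111101010011 ; hops seen [H1,H2] ; pick H2
  Q 98.219.245.48: descend 0110001011011011111101010011 ; hops seen [H1,H2] ; pick H2
  Q 98.28.249.228: descend 01100010 ; hops seen [H1] ; pick H1
  + 15.0.0.0/8 (H4) depth=8
  del 98.0.0.0/8 (clear depth 8)
  + 98.219.245.62/32 (H4) depth=32
  Q 67.151.150.14: descend 01 ; hops seen [∅] ; pick no-route
  + 98.219.245.62/32 (H1) depth=32
  del 98.219.245.48/28 (clear depth 28)

== LOOKUPS ==
["H2","H2","H1","no-route"]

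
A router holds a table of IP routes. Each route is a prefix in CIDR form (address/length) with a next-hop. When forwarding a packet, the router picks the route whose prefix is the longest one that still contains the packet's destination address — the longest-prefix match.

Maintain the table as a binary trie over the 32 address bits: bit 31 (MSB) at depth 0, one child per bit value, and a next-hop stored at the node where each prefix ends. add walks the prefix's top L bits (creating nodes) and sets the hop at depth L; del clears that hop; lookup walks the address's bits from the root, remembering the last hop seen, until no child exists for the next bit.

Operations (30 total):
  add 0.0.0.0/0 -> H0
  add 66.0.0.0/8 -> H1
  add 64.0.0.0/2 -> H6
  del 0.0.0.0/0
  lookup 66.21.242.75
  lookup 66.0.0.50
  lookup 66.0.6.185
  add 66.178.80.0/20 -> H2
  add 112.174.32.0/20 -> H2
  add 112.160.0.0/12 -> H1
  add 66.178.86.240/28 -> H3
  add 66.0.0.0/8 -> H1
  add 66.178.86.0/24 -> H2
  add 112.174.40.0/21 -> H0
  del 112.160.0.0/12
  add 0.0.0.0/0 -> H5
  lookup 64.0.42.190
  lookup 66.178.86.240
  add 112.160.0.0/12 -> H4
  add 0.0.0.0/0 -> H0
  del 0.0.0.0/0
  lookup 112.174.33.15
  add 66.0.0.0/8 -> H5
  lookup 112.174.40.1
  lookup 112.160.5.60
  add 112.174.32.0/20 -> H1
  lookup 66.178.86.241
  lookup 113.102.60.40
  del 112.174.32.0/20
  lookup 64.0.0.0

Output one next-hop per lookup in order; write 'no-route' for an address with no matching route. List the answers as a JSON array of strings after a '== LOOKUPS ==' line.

Process each operation:
  + 0.0.0.0/0 (H0) depth=0
  + 66.0.0.0/8 (H1) depth=8
  + 64.0.0.0/2 (H6) depth=2
  - 0.0.0.0/0 clear@0
  lookup 66.21.242.75: bits 01000010 walk d0:-→d1:-→d2:H6→d3:-→d4:-→d5:-→d6:-→d7:-→d8:H1 -> H1
  lookup 66.0.0.50: bits 01000010 walk d0:-→d1:-→d2:H6→d3:-→d4:-→d5:-→d6:-→d7:-→d8:H1 -> H1
  lookup 66.0.6.185: bits 01000010 walk d0:-→d1:-→d2:H6→d3:-→d4:-→d5:-→d6:-→d7:-→d8:H1 -> H1
  + 66.178.80.0/20 (H2) depth=20
  + 112.174.32.0/20 (H2) depth=20
  + 112.160.0.0/12 (H1) depth=12
  + 66.178.86.240/28 (H3) depth=28
  + 66.0.0.0/8 (H1) depth=8
  + 66.178.86.0/24 (H2) depth=24
  + 112.174.40.0/21 (H0) depth=21
  - 112.160.0.0/12 clear@12
  + 0.0.0.0/0 (H5) depth=0
  lookup 64.0.42.190: bits 010000 walk d0:H5→d1:-→d2:H6→d3:-→d4:-→d5:-→d6:- -> H6
  lookup 66.178.86.240: bits 0100001010110010010101101111 walk d0:H5→d1:-→d2:H6→d3:-→d4:-→d5:-→d6:-→d7:-→d8:H1→d9:-→d10:-→d11:-→d12:-→d13:-→d14:-→d15:-→d16:-→d17:-→d18:-→d19:-→d20:H2→d21:-→d22:-→d23:-→d24:H2→d25:-→d26:-→d27:-→d28:H3 -> H3
  + 112.160.0.0/12 (H4) depth=12
  + 0.0.0.0/0 (H0) depth=0
  - 0.0.0.0/0 clear@0
  lookup 112.174.33.15: bits 01110000101011100010 walk d0:-→d1:-→d2:H6→d3:-→d4:-→d5:-→d6:-→d7:-→d8:-→d9:-→d10:-→d11:-→d12:H4→d13:-→d14:-→d15:-→d16:-→d17:-→d18:-→d19:-→d20:H2 -> H2
  + 66.0.0.0/8 (H5) depth=8
  lookup 112.174.40.1: bits 011100001010111000101 walk d0:-→d1:-→d2:H6→d3:-→d4:-→d5:-→d6:-→d7:-→d8:-→d9:-→d10:-→d11:-→d12:H4→d13:-→d14:-→d15:-→d16:-→d17:-→d18:-→d19:-→d20:H2→d21:H0 -> H0
  lookup 112.160.5.60: bits 011100001010 walk d0:-→d1:-→d2:H6→d3:-→d4:-→d5:-→d6:-→d7:-→d8:-→d9:-→d10:-→d11:-→d12:H4 -> H4
  + 112.174.32.0/20 (H1) depth=20
  lookup 66.178.86.241: bits 0100001010110010010101101111 walk d0:-→d1:-→d2:H6→d3:-→d4:-→d5:-→d6:-→d7:-→d8:H5→d9:-→d10:-→d11:-→d12:-→d13:-→d14:-→d15:-→d16:-→d17:-→d18:-→d19:-→d20:H2→d21:-→d22:-→d23:-→d24:H2→d25:-→d26:-→d27:-→d28:H3 -> H3
  lookup 113.102.60.40: bits 0111000 walk d0:-→d1:-→d2:H6→d3:-→d4:-→d5:-→d6:-→d7:- -> H6
  - 112.174.32.0/20 clear@20
  lookup 64.0.0.0: bits 010000 walk d0:-→d1:-→d2:H6→d3:-→d4:-→d5:-→d6:- -> H6

== LOOKUPS ==
["H1","H1","H1","H6","H3","H2","H0","H4","H3","H6","H6"]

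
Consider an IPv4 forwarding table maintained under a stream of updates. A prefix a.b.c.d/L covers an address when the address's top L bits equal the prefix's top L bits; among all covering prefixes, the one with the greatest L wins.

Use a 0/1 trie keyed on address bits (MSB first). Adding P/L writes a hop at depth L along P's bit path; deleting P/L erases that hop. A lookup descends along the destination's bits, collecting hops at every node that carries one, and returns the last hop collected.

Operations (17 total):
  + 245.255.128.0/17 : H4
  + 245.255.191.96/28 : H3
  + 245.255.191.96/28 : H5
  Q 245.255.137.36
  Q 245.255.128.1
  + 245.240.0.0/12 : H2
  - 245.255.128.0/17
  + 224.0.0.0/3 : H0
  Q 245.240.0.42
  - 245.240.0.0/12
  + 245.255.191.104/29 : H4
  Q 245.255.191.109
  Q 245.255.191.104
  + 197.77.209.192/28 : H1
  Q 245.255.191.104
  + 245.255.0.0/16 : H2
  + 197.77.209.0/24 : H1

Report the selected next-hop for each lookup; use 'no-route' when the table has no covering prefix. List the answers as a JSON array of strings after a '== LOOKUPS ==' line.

Apply in order:
  add 245.255.128.0/17 -> H4 at depth 17
  add 245.255.191.96/28 -> H3 at depth 28
  add 245.255.191.96/28 -> H5 at depth 28
  Q 245.255.137.36: descend 111101011111111110 ; hops seen [H4] ; pick H4
  Q 245.255.128.1: descend 111101011111111110 ; hops seen [H4] ; pick H4
  add 245.240.0.0/12 -> H2 at depth 12
  - 245.255.128.0/17 clear@17
  add 224.0.0.0/3 -> H0 at depth 3
  Q 245.240.0.42: descend 111101011111 ; hops seen [H0,H2] ; pick H2
  - 245.240.0.0/12 clear@12
  add 245.255.191.104/29 -> H4 at depth 29
  Q 245.255.191.109: descend 11110101111111111011111101101 ; hops seen [H0,H5,H4] ; pick H4
  Q 245.255.191.104: descend 11110101111111111011111101101 ; hops seen [H0,H5,H4] ; pick H4
  add 197.77.209.192/28 -> H1 at depth 28
  Q 245.255.191.104: descend 11110101111111111011111101101 ; hops seen [H0,H5,H4] ; pick H4
  add 245.255.0.0/16 -> H2 at depth 16
  add 197.77.209.0/24 -> H1 at depth 24

== LOOKUPS ==
["H4","H4","H2","H4","H4","H4"]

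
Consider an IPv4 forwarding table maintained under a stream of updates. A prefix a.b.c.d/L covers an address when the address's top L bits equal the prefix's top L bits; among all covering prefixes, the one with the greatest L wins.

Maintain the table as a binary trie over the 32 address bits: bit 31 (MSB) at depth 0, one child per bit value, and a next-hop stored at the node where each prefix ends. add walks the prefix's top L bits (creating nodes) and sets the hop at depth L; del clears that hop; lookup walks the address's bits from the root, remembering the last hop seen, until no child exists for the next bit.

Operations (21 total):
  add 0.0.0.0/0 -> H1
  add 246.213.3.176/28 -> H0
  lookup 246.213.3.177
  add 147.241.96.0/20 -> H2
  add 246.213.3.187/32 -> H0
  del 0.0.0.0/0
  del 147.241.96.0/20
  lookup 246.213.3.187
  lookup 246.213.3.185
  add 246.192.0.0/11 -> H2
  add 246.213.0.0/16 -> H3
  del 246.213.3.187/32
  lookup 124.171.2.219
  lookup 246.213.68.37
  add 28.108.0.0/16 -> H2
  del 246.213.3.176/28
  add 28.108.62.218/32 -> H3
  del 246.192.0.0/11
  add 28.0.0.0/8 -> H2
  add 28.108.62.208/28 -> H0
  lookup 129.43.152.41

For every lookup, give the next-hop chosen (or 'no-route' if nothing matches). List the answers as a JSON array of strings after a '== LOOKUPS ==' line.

Trace:
  + 0.0.0.0/0 (H1) depth=0
  + 246.213.3.176/28 (H0) depth=28
  lookup 246.213.3.177: bits 1111011011010101000000111011 walk d0:H1→d1:-→d2:-→d3:-→d4:-→d5:-→d6:-→d7:-→d8:-→d9:-→d10:-→d11:-→d12:-→d13:-→d14:-→d15:-→d16:-→d17:-→d18:-→d19:-→d20:-→d21:-→d22:-→d23:-→d24:-→d25:-→d26:-→d27:-→d28:H0 -> H0
  + 147.241.96.0/20 (H2) depth=20
  + 246.213.3.187/32 (H0) depth=32
  - 0.0.0.0/0 clear@0
  - 147.241.96.0/20 clear@20
  lookup 246.213.3.187: bits 11110110110101010000001110111011 walk d0:-→d1:-→d2:-→d3:-→d4:-→d5:-→d6:-→d7:-→d8:-→d9:-→d10:-→d11:-→d12:-→d13:-→d14:-→d15:-→d16:-→d17:-→d18:-→d19:-→d20:-→d21:-→d22:-→d23:-→d24:-→d25:-→d26:-→d27:-→d28:H0→d29:-→d30:-→d31:-→d32:H0 -> H0
  lookup 246.213.3.185: bits 111101101101010100000011101110 walk d0:-→d1:-→d2:-→d3:-→d4:-→d5:-→d6:-→d7:-→d8:-→d9:-→d10:-→d11:-→d12:-→d13:-→d14:-→d15:-→d16:-→d17:-→d18:-→d19:-→d20:-→d21:-→d22:-→d23:-→d24:-→d25:-→d26:-→d27:-→d28:H0→d29:-→d30:- -> H0
  + 246.192.0.0/11 (H2) depth=11
  + 246.213.0.0/16 (H3) depth=16
  - 246.213.3.187/32 clear@32
  lookup 124.171.2.219: bits ε walk d0:- -> no-route
  lookup 246.213.68.37: bits 11110110110101010 walk d0:-→d1:-→d2:-→d3:-→d4:-→d5:-→d6:-→d7:-→d8:-→d9:-→d10:-→d11:H2→d12:-→d13:-→d14:-→d15:-→d16:H3→d17:- -> H3
  + 28.108.0.0/16 (H2) depth=16
  - 246.213.3.176/28 clear@28
  + 28.108.62.218/32 (H3) depth=32
  - 246.192.0.0/11 clear@11
  + 28.0.0.0/8 (H2) depth=8
  + 28.108.62.208/28 (H0) depth=28
  lookup 129.43.152.41: bits 100 walk d0:-→d1:-→d2:-→d3:- -> no-route

== LOOKUPS ==
["H0","H0","H0","no-route","H3","no-route"]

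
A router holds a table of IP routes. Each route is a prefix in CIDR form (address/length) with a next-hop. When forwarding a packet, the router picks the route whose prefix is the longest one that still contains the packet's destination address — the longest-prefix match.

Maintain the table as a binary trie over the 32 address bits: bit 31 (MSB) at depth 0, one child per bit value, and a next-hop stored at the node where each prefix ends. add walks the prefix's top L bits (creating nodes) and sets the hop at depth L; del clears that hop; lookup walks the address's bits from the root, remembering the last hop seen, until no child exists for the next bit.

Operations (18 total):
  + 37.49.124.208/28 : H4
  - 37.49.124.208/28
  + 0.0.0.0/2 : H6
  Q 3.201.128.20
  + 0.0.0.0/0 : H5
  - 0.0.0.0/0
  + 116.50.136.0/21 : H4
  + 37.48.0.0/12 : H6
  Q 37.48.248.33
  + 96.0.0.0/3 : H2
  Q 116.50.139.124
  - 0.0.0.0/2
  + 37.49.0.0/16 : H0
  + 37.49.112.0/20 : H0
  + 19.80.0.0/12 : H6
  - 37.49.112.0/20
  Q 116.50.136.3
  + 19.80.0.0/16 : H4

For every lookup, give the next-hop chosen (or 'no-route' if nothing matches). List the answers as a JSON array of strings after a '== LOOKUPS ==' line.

Trace:
  + 37.49.124.208/28 (H4) depth=28
  del 37.49.124.208/28 (clear depth 28)
  + 0.0.0.0/2 (H6) depth=2
  lookup 3.201.128.20: bits 00 walk d0:-→d1:-→d2:H6 -> H6
  + 0.0.0.0/0 (H5) depth=0
  del 0.0.0.0/0 (clear depth 0)
  + 116.50.136.0/21 (H4) depth=21
  + 37.48.0.0/12 (H6) depth=12
  lookup 37.48.248.33: bits 001001010011000 walk d0:-→d1:-→d2:H6→d3:-→d4:-→d5:-→d6:-→d7:-→d8:-→d9:-→d10:-→d11:-→d12:H6→d13:-→d14:-→d15:- -> H6
  + 96.0.0.0/3 (H2) depth=3
  lookup 116.50.139.124: bits 011101000011001010001 walk d0:-→d1:-→d2:-→d3:H2→d4:-→d5:-→d6:-→d7:-→d8:-→d9:-→d10:-→d11:-→d12:-→d13:-→d14:-→d15:-→d16:-→d17:-→d18:-→d19:-→d20:-→d21:H4 -> H4
  del 0.0.0.0/2 (clear depth 2)
  + 37.49.0.0/16 (H0) depth=16
  + 37.49.112.0/20 (H0) depth=20
  + 19.80.0.0/12 (H6) depth=12
  del 37.49.112.0/20 (clear depth 20)
  lookup 116.50.136.3: bits 011101000011001010001 walk d0:-→d1:-→d2:-→d3:H2→d4:-→d5:-→d6:-→d7:-→d8:-→d9:-→d10:-→d11:-→d12:-→d13:-→d14:-→d15:-→d16:-→d17:-→d18:-→d19:-→d20:-→d21:H4 -> H4
  + 19.80.0.0/16 (H4) depth=16

== LOOKUPS ==
["H6","H6","H4","H4"]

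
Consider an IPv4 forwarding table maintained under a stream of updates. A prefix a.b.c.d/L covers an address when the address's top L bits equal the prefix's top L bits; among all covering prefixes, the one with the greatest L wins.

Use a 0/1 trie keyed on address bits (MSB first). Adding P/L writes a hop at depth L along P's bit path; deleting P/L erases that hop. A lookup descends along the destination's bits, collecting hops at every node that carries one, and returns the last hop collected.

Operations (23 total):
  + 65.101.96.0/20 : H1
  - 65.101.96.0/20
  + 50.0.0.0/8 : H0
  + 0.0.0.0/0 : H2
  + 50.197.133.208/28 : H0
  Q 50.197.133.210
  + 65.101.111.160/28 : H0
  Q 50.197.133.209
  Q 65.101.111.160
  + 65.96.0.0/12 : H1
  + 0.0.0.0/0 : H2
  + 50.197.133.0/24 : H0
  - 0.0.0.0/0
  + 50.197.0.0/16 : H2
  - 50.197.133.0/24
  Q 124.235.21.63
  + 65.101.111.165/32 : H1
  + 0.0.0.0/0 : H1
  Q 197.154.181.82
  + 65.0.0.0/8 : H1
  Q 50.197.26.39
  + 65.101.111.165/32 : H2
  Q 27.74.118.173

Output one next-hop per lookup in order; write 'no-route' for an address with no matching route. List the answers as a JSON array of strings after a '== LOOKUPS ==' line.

Apply in order:
  + 65.101.96.0/20 (H1) depth=20
  del 65.101.96.0/20 (clear depth 20)
  + 50.0.0.0/8 (H0) depth=8
  + 0.0.0.0/0 (H2) depth=0
  + 50.197.133.208/28 (H0) depth=28
  ? 50.197.133.210  path d0:H2→d1:-→d2:-→d3:-→d4:-→d5:-→d6:-→d7:-→d8:H0→d9:-→d10:-→d11:-→d12:-→d13:-→d14:-→d15:-→d16:-→d17:-→d18:-→d19:-→d20:-→d21:-→d22:-→d23:-→d24:-→d25:-→d26:-→d27:-→d28:H0  best=H0
  + 65.101.111.160/28 (H0) depth=28
  ? 50.197.133.209  path d0:H2→d1:-→d2:-→d3:-→d4:-→d5:-→d6:-→d7:-→d8:H0→d9:-→d10:-→d11:-→d12:-→d13:-→d14:-→d15:-→d16:-→d17:-→d18:-→d19:-→d20:-→d21:-→d22:-→d23:-→d24:-→d25:-→d26:-→d27:-→d28:H0  best=H0
  ? 65.101.111.160  path d0:H2→d1:-→d2:-→d3:-→d4:-→d5:-→d6:-→d7:-→d8:-→d9:-→d10:-→d11:-→d12:-→d13:-→d14:-→d15:-→d16:-→d17:-→d18:-→d19:-→d20:-→d21:-→d22:-→d23:-→d24:-→d25:-→d26:-→d27:-→d28:H0  best=H0
  + 65.96.0.0/12 (H1) depth=12
  + 0.0.0.0/0 (H2) depth=0
  + 50.197.133.0/24 (H0) depth=24
  del 0.0.0.0/0 (clear depth 0)
  + 50.197.0.0/16 (H2) depth=16
  del 50.197.133.0/24 (clear depth 24)
  ? 124.235.21.63  path d0:-→d1:-→d2:-  best=no-route
  + 65.101.111.165/32 (H1) depth=32
  + 0.0.0.0/0 (H1) depth=0
  ? 197.154.181.82  path d0:H1  best=H1
  + 65.0.0.0/8 (H1) depth=8
  ? 50.197.26.39  path d0:H1→d1:-→d2:-→d3:-→d4:-→d5:-→d6:-→d7:-→d8:H0→d9:-→d10:-→d11:-→d12:-→d13:-→d14:-→d15:-→d16:H2  best=H2
  + 65.101.111.165/32 (H2) depth=32
  ? 27.74.118.173  path d0:H1→d1:-→d2:-  best=H1

== LOOKUPS ==
["H0","H0","H0","no-route","H1","H2","H1"]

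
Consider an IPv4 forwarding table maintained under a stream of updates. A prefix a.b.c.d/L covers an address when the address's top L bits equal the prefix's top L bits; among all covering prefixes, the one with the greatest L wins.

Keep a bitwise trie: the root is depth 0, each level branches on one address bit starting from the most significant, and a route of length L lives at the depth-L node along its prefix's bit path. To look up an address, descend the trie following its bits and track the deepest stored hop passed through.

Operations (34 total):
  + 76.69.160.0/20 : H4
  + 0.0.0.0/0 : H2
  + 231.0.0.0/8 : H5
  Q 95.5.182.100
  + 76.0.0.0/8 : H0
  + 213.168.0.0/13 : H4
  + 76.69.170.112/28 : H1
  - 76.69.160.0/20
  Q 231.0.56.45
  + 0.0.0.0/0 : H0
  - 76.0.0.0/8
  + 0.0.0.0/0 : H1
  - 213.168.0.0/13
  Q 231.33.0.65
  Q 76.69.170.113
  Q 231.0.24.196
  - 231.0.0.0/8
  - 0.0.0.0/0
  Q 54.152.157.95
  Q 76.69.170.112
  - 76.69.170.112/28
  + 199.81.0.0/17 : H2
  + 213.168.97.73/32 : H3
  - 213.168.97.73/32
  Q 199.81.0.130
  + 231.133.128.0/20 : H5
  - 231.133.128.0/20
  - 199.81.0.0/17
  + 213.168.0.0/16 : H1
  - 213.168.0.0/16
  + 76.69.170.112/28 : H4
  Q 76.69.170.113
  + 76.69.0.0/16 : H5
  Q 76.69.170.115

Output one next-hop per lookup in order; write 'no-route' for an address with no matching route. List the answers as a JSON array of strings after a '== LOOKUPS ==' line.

Process each operation:
  add 76.69.160.0/20 -> H4 at depth 20
  add 0.0.0.0/0 -> H2 at depth 0
  add 231.0.0.0/8 -> H5 at depth 8
  lookup 95.5.182.100: bits 010 walk d0:H2→d1:-→d2:-→d3:- -> H2
  add 76.0.0.0/8 -> H0 at depth 8
  add 213.168.0.0/13 -> H4 at depth 13
  add 76.69.170.112/28 -> H1 at depth 28
  - 76.69.160.0/20 clear@20
  lookup 231.0.56.45: bits 11100111 walk d0:H2→d1:-→d2:-→d3:-→d4:-→d5:-→d6:-→d7:-→d8:H5 -> H5
  add 0.0.0.0/0 -> H0 at depth 0
  - 76.0.0.0/8 clear@8
  add 0.0.0.0/0 -> H1 at depth 0
  - 213.168.0.0/13 clear@13
  lookup 231.33.0.65: bits 11100111 walk d0:H1→d1:-→d2:-→d3:-→d4:-→d5:-→d6:-→d7:-→d8:H5 -> H5
  lookup 76.69.170.113: bits 0100110001000101101010100111 walk d0:H1→d1:-→d2:-→d3:-→d4:-→d5:-→d6:-→d7:-→d8:-→d9:-→d10:-→d11:-→d12:-→d13:-→d14:-→d15:-→d16:-→d17:-→d18:-→d19:-→d20:-→d21:-→d22:-→d23:-→d24:-→d25:-→d26:-→d27:-→d28:H1 -> H1
  lookup 231.0.24.196: bits 11100111 walk d0:H1→d1:-→d2:-→d3:-→d4:-→d5:-→d6:-→d7:-→d8:H5 -> H5
  - 231.0.0.0/8 clear@8
  - 0.0.0.0/0 clear@0
  lookup 54.152.157.95: bits 0 walk d0:-→d1:- -> no-route
  lookup 76.69.170.112: bits 0100110001000101101010100111 walk d0:-→d1:-→d2:-→d3:-→d4:-→d5:-→d6:-→d7:-→d8:-→d9:-→d10:-→d11:-→d12:-→d13:-→d14:-→d15:-→d16:-→d17:-→d18:-→d19:-→d20:-→d21:-→d22:-→d23:-→d24:-→d25:-→d26:-→d27:-→d28:H1 -> H1
  - 76.69.170.112/28 clear@28
  add 199.81.0.0/17 -> H2 at depth 17
  add 213.168.97.73/32 -> H3 at depth 32
  - 213.168.97.73/32 clear@32
  lookup 199.81.0.130: bits 11000111010100010 walk d0:-→d1:-→d2:-→d3:-→d4:-→d5:-→d6:-→d7:-→d8:-→d9:-→d10:-→d11:-→d12:-→d13:-→d14:-→d15:-→d16:-→d17:H2 -> H2
  add 231.133.128.0/20 -> H5 at depth 20
  - 231.133.128.0/20 clear@20
  - 199.81.0.0/17 clear@17
  add 213.168.0.0/16 -> H1 at depth 16
  - 213.168.0.0/16 clear@16
  add 76.69.170.112/28 -> H4 at depth 28
  lookup 76.69.170.113: bits 0100110001000101101010100111 walk d0:-→d1:-→d2:-→d3:-→d4:-→d5:-→d6:-→d7:-→d8:-→d9:-→d10:-→d11:-→d12:-→d13:-→d14:-→d15:-→d16:-→d17:-→d18:-→d19:-→d20:-→d21:-→d22:-→d23:-→d24:-→d25:-→d26:-→d27:-→d28:H4 -> H4
  add 76.69.0.0/16 -> H5 at depth 16
  lookup 76.69.170.115: bits 0100110001000101101010100111 walk d0:-→d1:-→d2:-→d3:-→d4:-→d5:-→d6:-→d7:-→d8:-→d9:-→d10:-→d11:-→d12:-→d13:-→d14:-→d15:-→d16:H5→d17:-→d18:-→d19:-→d20:-→d21:-→d22:-→d23:-→d24:-→d25:-→d26:-→d27:-→d28:H4 -> H4

== LOOKUPS ==
["H2","H5","H5","H1","H5","no-route","H1","H2","H4","H4"]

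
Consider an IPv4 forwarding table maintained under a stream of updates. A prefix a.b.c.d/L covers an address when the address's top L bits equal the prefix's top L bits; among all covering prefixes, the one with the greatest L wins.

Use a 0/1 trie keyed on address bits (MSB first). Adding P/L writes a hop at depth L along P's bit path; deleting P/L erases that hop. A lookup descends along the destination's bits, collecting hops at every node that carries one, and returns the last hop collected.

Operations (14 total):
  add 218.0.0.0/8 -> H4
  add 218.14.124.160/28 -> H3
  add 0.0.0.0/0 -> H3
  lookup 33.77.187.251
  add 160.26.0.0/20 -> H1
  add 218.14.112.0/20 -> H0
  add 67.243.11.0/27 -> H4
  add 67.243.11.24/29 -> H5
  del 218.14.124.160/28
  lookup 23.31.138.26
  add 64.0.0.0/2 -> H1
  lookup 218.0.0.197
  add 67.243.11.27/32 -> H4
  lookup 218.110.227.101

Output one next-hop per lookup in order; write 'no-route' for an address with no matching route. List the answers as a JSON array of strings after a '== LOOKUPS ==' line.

Apply in order:
  + 218.0.0.0/8 (H4) depth=8
  + 218.14.124.160/28 (H3) depth=28
  + 0.0.0.0/0 (H3) depth=0
  ? 33.77.187.251  path d0:H3  best=H3
  + 160.26.0.0/20 (H1) depth=20
  + 218.14.112.0/20 (H0) depth=20
  + 67.243.11.0/27 (H4) depth=27
  + 67.243.11.24/29 (H5) depth=29
  del 218.14.124.160/28 (clear depth 28)
  ? 23.31.138.26  path d0:H3→d1:-  best=H3
  + 64.0.0.0/2 (H1) depth=2
  ? 218.0.0.197  path d0:H3→d1:-→d2:-→d3:-→d4:-→d5:-→d6:-→d7:-→d8:H4→d9:-→d10:-→d11:-→d12:-  best=H4
  + 67.243.11.27/32 (H4) depth=32
  ? 218.110.227.101  path d0:H3→d1:-→d2:-→d3:-→d4:-→d5:-→d6:-→d7:-→d8:H4→d9:-  best=H4

== LOOKUPS ==
["H3","H3","H4","H4"]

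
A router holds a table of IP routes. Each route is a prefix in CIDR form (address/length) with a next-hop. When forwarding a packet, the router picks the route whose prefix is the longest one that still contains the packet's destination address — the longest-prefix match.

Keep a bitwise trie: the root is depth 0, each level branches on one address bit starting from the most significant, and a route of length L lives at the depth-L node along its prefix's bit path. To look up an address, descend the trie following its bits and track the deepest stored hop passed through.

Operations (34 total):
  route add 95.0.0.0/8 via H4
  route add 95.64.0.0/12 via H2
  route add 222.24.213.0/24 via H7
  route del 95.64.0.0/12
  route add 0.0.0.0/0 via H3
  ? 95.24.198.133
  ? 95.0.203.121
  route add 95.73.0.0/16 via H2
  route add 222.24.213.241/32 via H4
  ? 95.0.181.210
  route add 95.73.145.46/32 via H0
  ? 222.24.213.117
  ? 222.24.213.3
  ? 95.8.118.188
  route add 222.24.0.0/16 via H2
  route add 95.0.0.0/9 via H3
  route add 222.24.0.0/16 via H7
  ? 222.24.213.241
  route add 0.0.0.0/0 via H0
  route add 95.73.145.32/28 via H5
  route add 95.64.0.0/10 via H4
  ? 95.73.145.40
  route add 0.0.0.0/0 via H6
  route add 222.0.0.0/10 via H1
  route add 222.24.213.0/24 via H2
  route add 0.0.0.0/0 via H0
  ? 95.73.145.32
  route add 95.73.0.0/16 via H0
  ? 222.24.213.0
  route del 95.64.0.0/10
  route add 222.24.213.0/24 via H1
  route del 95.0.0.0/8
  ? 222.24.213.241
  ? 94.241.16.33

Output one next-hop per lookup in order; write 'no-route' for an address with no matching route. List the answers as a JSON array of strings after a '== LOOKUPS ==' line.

Process each operation:
  + 95.0.0.0/8 (H4) depth=8
  + 95.64.0.0/12 (H2) depth=12
  + 222.24.213.0/24 (H7) depth=24
  - 95.64.0.0/12 clear@12
  + 0.0.0.0/0 (H3) depth=0
  lookup 95.24.198.133: bits 010111110 walk d0:H3→d1:-→d2:-→d3:-→d4:-→d5:-→d6:-→d7:-→d8:H4→d9:- -> H4
  lookup 95.0.203.121: bits 010111110 walk d0:H3→d1:-→d2:-→d3:-→d4:-→d5:-→d6:-→d7:-→d8:H4→d9:- -> H4
  + 95.73.0.0/16 (H2) depth=16
  + 222.24.213.241/32 (H4) depth=32
  lookup 95.0.181.210: bits 010111110 walk d0:H3→d1:-→d2:-→d3:-→d4:-→d5:-→d6:-→d7:-→d8:H4→d9:- -> H4
  + 95.73.145.46/32 (H0) depth=32
  lookup 222.24.213.117: bits 110111100001100011010101 walk d0:H3→d1:-→d2:-→d3:-→d4:-→d5:-→d6:-→d7:-→d8:-→d9:-→d10:-→d11:-→d12:-→d13:-→d14:-→d15:-→d16:-→d17:-→d18:-→d19:-→d20:-→d21:-→d22:-→d23:-→d24:H7 -> H7
  lookup 222.24.213.3: bits 110111100001100011010101 walk d0:H3→d1:-→d2:-→d3:-→d4:-→d5:-→d6:-→d7:-→d8:-→d9:-→d10:-→d11:-→d12:-→d13:-→d14:-→d15:-→d16:-→d17:-→d18:-→d19:-→d20:-→d21:-→d22:-→d23:-→d24:H7 -> H7
  lookup 95.8.118.188: bits 010111110 walk d0:H3→d1:-→d2:-→d3:-→d4:-→d5:-→d6:-→d7:-→d8:H4→d9:- -> H4
  + 222.24.0.0/16 (H2) depth=16
  + 95.0.0.0/9 (H3) depth=9
  + 222.24.0.0/16 (H7) depth=16
  lookup 222.24.213.241: bits 11011110000110001101010111110001 walk d0:H3→d1:-→d2:-→d3:-→d4:-→d5:-→d6:-→d7:-→d8:-→d9:-→d10:-→d11:-→d12:-→d13:-→d14:-→d15:-→d16:H7→d17:-→d18:-→d19:-→d20:-→d21:-→d22:-→d23:-→d24:H7→d25:-→d26:-→d27:-→d28:-→d29:-→d30:-→d31:-→d32:H4 -> H4
  + 0.0.0.0/0 (H0) depth=0
  + 95.73.145.32/28 (H5) depth=28
  + 95.64.0.0/10 (H4) depth=10
  lookup 95.73.145.40: bits 01011111010010011001000100101 walk d0:H0→d1:-→d2:-→d3:-→d4:-→d5:-→d6:-→d7:-→d8:H4→d9:H3→d10:H4→d11:-→d12:-→d13:-→d14:-→d15:-→d16:H2→d17:-→d18:-→d19:-→d20:-→d21:-→d22:-→d23:-→d24:-→d25:-→d26:-→d27:-→d28:H5→d29:- -> H5
  + 0.0.0.0/0 (H6) depth=0
  + 222.0.0.0/10 (H1) depth=10
  + 222.24.213.0/24 (H2) depth=24
  + 0.0.0.0/0 (H0) depth=0
  lookup 95.73.145.32: bits 0101111101001001100100010010 walk d0:H0→d1:-→d2:-→d3:-→d4:-→d5:-→d6:-→d7:-→d8:H4→d9:H3→d10:H4→d11:-→d12:-→d13:-→d14:-→d15:-→d16:H2→d17:-→d18:-→d19:-→d20:-→d21:-→d22:-→d23:-→d24:-→d25:-→d26:-→d27:-→d28:H5 -> H5
  + 95.73.0.0/16 (H0) depth=16
  lookup 222.24.213.0: bits 110111100001100011010101 walk d0:H0→d1:-→d2:-→d3:-→d4:-→d5:-→d6:-→d7:-→d8:-→d9:-→d10:H1→d11:-→d12:-→d13:-→d14:-→d15:-→d16:H7→d17:-→d18:-→d19:-→d20:-→d21:-→d22:-→d23:-→d24:H2 -> H2
  - 95.64.0.0/10 clear@10
  + 222.24.213.0/24 (H1) depth=24
  - 95.0.0.0/8 clear@8
  lookup 222.24.213.241: bits 11011110000110001101010111110001 walk d0:H0→d1:-→d2:-→d3:-→d4:-→d5:-→d6:-→d7:-→d8:-→d9:-→d10:H1→d11:-→d12:-→d13:-→d14:-→d15:-→d16:H7→d17:-→d18:-→d19:-→d20:-→d21:-→d22:-→d23:-→d24:H1→d25:-→d26:-→d27:-→d28:-→d29:-→d30:-→d31:-→d32:H4 -> H4
  lookup 94.241.16.33: bits 0101111 walk d0:H0→d1:-→d2:-→d3:-→d4:-→d5:-→d6:-→d7:- -> H0

== LOOKUPS ==
["H4","H4","H4","H7","H7","H4","H4","H5","H5","H2","H4","H0"]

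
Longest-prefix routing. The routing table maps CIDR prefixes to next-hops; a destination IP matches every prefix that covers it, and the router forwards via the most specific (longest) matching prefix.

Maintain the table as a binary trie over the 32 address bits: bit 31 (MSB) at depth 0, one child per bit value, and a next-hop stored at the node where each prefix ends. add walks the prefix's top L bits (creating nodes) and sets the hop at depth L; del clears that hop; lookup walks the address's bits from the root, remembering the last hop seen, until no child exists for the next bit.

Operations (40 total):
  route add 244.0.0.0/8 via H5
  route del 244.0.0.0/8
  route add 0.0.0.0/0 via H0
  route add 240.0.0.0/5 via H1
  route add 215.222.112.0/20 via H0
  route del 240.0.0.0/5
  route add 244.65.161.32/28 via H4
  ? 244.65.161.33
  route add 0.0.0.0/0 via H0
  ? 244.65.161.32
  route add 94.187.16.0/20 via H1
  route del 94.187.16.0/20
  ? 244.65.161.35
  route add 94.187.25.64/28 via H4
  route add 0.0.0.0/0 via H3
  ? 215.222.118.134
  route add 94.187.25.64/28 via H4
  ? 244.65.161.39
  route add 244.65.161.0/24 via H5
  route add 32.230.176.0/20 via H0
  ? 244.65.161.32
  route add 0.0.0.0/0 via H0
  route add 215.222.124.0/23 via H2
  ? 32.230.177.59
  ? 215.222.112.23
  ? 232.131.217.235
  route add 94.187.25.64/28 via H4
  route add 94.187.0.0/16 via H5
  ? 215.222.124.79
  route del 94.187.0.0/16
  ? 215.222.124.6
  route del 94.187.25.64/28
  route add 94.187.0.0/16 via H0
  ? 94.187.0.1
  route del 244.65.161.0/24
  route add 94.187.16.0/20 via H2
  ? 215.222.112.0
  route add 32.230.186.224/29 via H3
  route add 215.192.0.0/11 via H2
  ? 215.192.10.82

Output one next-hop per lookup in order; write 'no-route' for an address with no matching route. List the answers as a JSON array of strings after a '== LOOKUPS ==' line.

Apply in order:
  add 244.0.0.0/8 -> H5 at depth 8
  del 244.0.0.0/8 (clear depth 8)
  add 0.0.0.0/0 -> H0 at depth 0
  add 240.0.0.0/5 -> H1 at depth 5
  add 215.222.112.0/20 -> H0 at depth 20
  del 240.0.0.0/5 (clear depth 5)
  add 244.65.161.32/28 -> H4 at depth 28
  ? 244.65.161.33  path d0:H0→d1:-→d2:-→d3:-→d4:-→d5:-→d6:-→d7:-→d8:-→d9:-→d10:-→d11:-→d12:-→d13:-→d14:-→d15:-→d16:-→d17:-→d18:-→d19:-→d20:-→d21:-→d22:-→d23:-→d24:-→d25:-→d26:-→d27:-→d28:H4  best=H4
  add 0.0.0.0/0 -> H0 at depth 0
  ? 244.65.161.32  path d0:H0→d1:-→d2:-→d3:-→d4:-→d5:-→d6:-→d7:-→d8:-→d9:-→d10:-→d11:-→d12:-→d13:-→d14:-→d15:-→d16:-→d17:-→d18:-→d19:-→d20:-→d21:-→d22:-→d23:-→d24:-→d25:-→d26:-→d27:-→d28:H4  best=H4
  add 94.187.16.0/20 -> H1 at depth 20
  del 94.187.16.0/20 (clear depth 20)
  ? 244.65.161.35  path d0:H0→d1:-→d2:-→d3:-→d4:-→d5:-→d6:-→d7:-→d8:-→d9:-→d10:-→d11:-→d12:-→d13:-→d14:-→d15:-→d16:-→d17:-→d18:-→d19:-→d20:-→d21:-→d22:-→d23:-→d24:-→d25:-→d26:-→d27:-→d28:H4  best=H4
  add 94.187.25.64/28 -> H4 at depth 28
  add 0.0.0.0/0 -> H3 at depth 0
  ? 215.222.118.134  path d0:H3→d1:-→d2:-→d3:-→d4:-→d5:-→d6:-→d7:-→d8:-→d9:-→d10:-→d11:-→d12:-→d13:-→d14:-→d15:-→d16:-→d17:-→d18:-→d19:-→d20:H0  best=H0
  add 94.187.25.64/28 -> H4 at depth 28
  ? 244.65.161.39  path d0:H3→d1:-→d2:-→d3:-→d4:-→d5:-→d6:-→d7:-→d8:-→d9:-→d10:-→d11:-→d12:-→d13:-→d14:-→d15:-→d16:-→d17:-→d18:-→d19:-→d20:-→d21:-→d22:-→d23:-→d24:-→d25:-→d26:-→d27:-→d28:H4  best=H4
  add 244.65.161.0/24 -> H5 at depth 24
  add 32.230.176.0/20 -> H0 at depth 20
  ? 244.65.161.32  path d0:H3→d1:-→d2:-→d3:-→d4:-→d5:-→d6:-→d7:-→d8:-→d9:-→d10:-→d11:-→d12:-→d13:-→d14:-→d15:-→d16:-→d17:-→d18:-→d19:-→d20:-→d21:-→d22:-→d23:-→d24:H5→d25:-→d26:-→d27:-→d28:H4  best=H4
  add 0.0.0.0/0 -> H0 at depth 0
  add 215.222.124.0/23 -> H2 at depth 23
  ? 32.230.177.59  path d0:H0→d1:-→d2:-→d3:-→d4:-→d5:-→d6:-→d7:-→d8:-→d9:-→d10:-→d11:-→d12:-→d13:-→d14:-→d15:-→d16:-→d17:-→d18:-→d19:-→d20:H0  best=H0
  ? 215.222.112.23  path d0:H0→d1:-→d2:-→d3:-→d4:-→d5:-→d6:-→d7:-→d8:-→d9:-→d10:-→d11:-→d12:-→d13:-→d14:-→d15:-→d16:-→d17:-→d18:-→d19:-→d20:H0  best=H0
  ? 232.131.217.235  path d0:H0→d1:-→d2:-→d3:-  best=H0
  add 94.187.25.64/28 -> H4 at depth 28
  add 94.187.0.0/16 -> H5 at depth 16
  ? 215.222.124.79  path d0:H0→d1:-→d2:-→d3:-→d4:-→d5:-→d6:-→d7:-→d8:-→d9:-→d10:-→d11:-→d12:-→d13:-→d14:-→d15:-→d16:-→d17:-→d18:-→d19:-→d20:H0→d21:-→d22:-→d23:H2  best=H2
  del 94.187.0.0/16 (clear depth 16)
  ? 215.222.124.6  path d0:H0→d1:-→d2:-→d3:-→d4:-→d5:-→d6:-→d7:-→d8:-→d9:-→d10:-→d11:-→d12:-→d13:-→d14:-→d15:-→d16:-→d17:-→d18:-→d19:-→d20:H0→d21:-→d22:-→d23:H2  best=H2
  del 94.187.25.64/28 (clear depth 28)
  add 94.187.0.0/16 -> H0 at depth 16
  ? 94.187.0.1  path d0:H0→d1:-→d2:-→d3:-→d4:-→d5:-→d6:-→d7:-→d8:-→d9:-→d10:-→d11:-→d12:-→d13:-→d14:-→d15:-→d16:H0→d17:-→d18:-→d19:-  best=H0
  del 244.65.161.0/24 (clear depth 24)
  add 94.187.16.0/20 -> H2 at depth 20
  ? 215.222.112.0  path d0:H0→d1:-→d2:-→d3:-→d4:-→d5:-→d6:-→d7:-→d8:-→d9:-→d10:-→d11:-→d12:-→d13:-→d14:-→d15:-→d16:-→d17:-→d18:-→d19:-→d20:H0  best=H0
  add 32.230.186.224/29 -> H3 at depth 29
  add 215.192.0.0/11 -> H2 at depth 11
  ? 215.192.10.82  path d0:H0→d1:-→d2:-→d3:-→d4:-→d5:-→d6:-→d7:-→d8:-→d9:-→d10:-→d11:H2  best=H2

== LOOKUPS ==
["H4","H4","H4","H0","H4","H4","H0","H0","H0","H2","H2","H0","H0","H2"]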